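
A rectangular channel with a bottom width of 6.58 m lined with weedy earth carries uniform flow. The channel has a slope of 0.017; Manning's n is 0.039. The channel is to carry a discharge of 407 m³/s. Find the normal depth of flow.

y_n = 10.1 m

Manning's equation rearranged: A R^(2/3) = nQ / (1·√S) = 0.039 × 407 / (√0.017) = 121.7.
At y = 12.2 m: A R^(2/3) = 151.4 — high.
At y = 7.07 m: A R^(2/3) = 79.77 — low.
At y = 10.1 m: A R^(2/3) = 121.8 — matches.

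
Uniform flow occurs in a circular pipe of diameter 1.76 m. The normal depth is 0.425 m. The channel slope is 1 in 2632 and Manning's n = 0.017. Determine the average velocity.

For a circular section of diameter D = 1.76 m at depth y = 0.425 m, the central angle is θ = 2 arccos(1 − 2y/D) = 2.055 rad. Then A = (D²/8)(θ − sin θ) = 0.4529 m² and P = Dθ/2 = 1.808 m.
Hydraulic radius R = A/P = 0.4529/1.808 = 0.2505 m.
From Manning's equation, V = (1/n) R^(2/3) S^(1/2) = (1/0.017) × 0.2505^(2/3) × 0.0003799^(1/2) = 0.456 m/s.

V = 0.456 m/s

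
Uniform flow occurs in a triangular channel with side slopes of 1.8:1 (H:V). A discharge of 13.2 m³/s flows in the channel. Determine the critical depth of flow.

At critical depth, Q² T / (g A³) = 1, i.e. A³/T = Q²/g = 13.2²/9.81 = 17.76.
At y = 1.75 m: A³/T = 26.59 — over.
At y = 1.16 m: A³/T = 3.403 — short.
At y = 1.61 m: A³/T = 17.52 — close enough.

y_c = 1.61 m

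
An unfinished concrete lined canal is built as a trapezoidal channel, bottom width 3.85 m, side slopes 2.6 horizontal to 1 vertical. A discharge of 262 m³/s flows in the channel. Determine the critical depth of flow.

y_c = 3.94 m

At critical depth, Q² T / (g A³) = 1, i.e. A³/T = Q²/g = 262²/9.81 = 6997.
At y = 4.76 m: A³/T = 16110 — over.
At y = 2.99 m: A³/T = 2164 — short.
At y = 3.94 m: A³/T = 7036 — matches.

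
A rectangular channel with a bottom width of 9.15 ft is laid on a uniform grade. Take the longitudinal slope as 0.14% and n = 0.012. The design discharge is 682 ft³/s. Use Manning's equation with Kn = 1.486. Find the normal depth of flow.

Manning's equation rearranged: A R^(2/3) = nQ / (1.486·√S) = 0.012 × 682 / (1.486 × √0.0014) = 147.2.
Try y = 10.1 ft: A R^(2/3) = 198.5 — high.
Try y = 6.76 ft: A R^(2/3) = 120.8 — low.
Try y = 7.91 ft: A R^(2/3) = 147.1 — close enough.

y_n = 7.91 ft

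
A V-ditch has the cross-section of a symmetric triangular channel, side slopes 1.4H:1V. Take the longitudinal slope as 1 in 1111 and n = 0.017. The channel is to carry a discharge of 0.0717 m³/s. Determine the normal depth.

Manning's equation rearranged: A R^(2/3) = nQ / (1·√S) = 0.017 × 0.0717 / (√0.0009001) = 0.04063.
Trying y = 0.362 m: A R^(2/3) = 0.05117 — over.
Trying y = 0.26 m: A R^(2/3) = 0.02117 — short.
Trying y = 0.332 m: A R^(2/3) = 0.04063 — matches.

y_n = 0.332 m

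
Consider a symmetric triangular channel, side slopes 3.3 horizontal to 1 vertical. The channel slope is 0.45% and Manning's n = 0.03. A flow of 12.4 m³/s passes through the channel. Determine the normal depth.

Manning's equation rearranged: A R^(2/3) = nQ / (1·√S) = 0.03 × 12.4 / (√0.0045) = 5.545.
Try y = 1.1 m: A R^(2/3) = 2.603 — too small.
Try y = 1.46 m: A R^(2/3) = 5.538 — close enough.

y_n = 1.46 m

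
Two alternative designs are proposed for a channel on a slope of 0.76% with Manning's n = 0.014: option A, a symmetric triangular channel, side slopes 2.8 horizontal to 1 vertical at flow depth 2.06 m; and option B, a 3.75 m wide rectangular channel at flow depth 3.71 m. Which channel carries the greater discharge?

Channel A: For a triangular section with side slope z = 2.8: A = zy² = 2.8×2.06² = 11.88 m²; P = 2y√(1+z²) = 2×2.06×2.973 = 12.25 m. Hydraulic radius R = A/P = 11.88/12.25 = 0.97 m. Q_A = (1/0.014)·11.88·0.97^(2/3)·√0.0076 = 72.5 m³/s.
Channel B: Flow area A = b·y = 3.75 × 3.71 = 13.91 m². Wetted perimeter P = b + 2y = 3.75 + 2×3.71 = 11.17 m. Hydraulic radius R = A/P = 13.91/11.17 = 1.246 m. Q_B = (1/0.014)·13.91·1.246^(2/3)·√0.0076 = 100.3 m³/s.
Q_A = 72.5 m³/s vs Q_B = 100.3 m³/s, so channel B carries more.

channel B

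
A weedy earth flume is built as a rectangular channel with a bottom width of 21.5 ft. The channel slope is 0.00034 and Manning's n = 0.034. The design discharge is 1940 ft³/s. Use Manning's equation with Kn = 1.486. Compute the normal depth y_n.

y_n = 28.5 ft

Manning's equation rearranged: A R^(2/3) = nQ / (1.486·√S) = 0.034 × 1940 / (1.486 × √0.00034) = 2407.
Try y = 24.1 ft: A R^(2/3) = 1974 — low.
Try y = 28.5 ft: A R^(2/3) = 2411 — ≈ 2407.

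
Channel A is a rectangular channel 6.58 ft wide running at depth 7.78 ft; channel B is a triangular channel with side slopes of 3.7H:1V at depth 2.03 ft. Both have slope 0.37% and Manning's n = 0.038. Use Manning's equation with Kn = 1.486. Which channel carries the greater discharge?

Channel A: Flow area A = b·y = 6.58 × 7.78 = 51.19 ft². Wetted perimeter P = b + 2y = 6.58 + 2×7.78 = 22.14 ft. Hydraulic radius R = A/P = 51.19/22.14 = 2.312 ft. Q_A = (1.486/0.038)·51.19·2.312^(2/3)·√0.0037 = 212.9 ft³/s.
Channel B: For a triangular section with side slope z = 3.7: A = zy² = 3.7×2.03² = 15.25 ft²; P = 2y√(1+z²) = 2×2.03×3.833 = 15.56 ft. Hydraulic radius R = A/P = 15.25/15.56 = 0.9798 ft. Q_B = (1.486/0.038)·15.25·0.9798^(2/3)·√0.0037 = 35.78 ft³/s.
Q_A = 212.9 ft³/s vs Q_B = 35.78 ft³/s, so channel A carries more.

channel A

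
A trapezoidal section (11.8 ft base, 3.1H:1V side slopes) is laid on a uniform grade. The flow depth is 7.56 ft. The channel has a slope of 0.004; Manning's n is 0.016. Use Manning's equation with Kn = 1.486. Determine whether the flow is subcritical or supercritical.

supercritical

With bottom width b = 11.8 ft and side slope z = 3.1: A = (b + zy)y = (11.8 + 3.1×7.56)×7.56 = 266.4 ft²; P = b + 2y√(1+z²) = 11.8 + 2×7.56×3.257 = 61.05 ft.
Hydraulic radius R = A/P = 266.4/61.05 = 4.363 ft.
V = (1.486/n) R^(2/3) √S = (1.486/0.016) × 4.363^(2/3) × √0.004 = 15.68 ft/s. Hydraulic depth D_h = A/T = 266.4/58.67 = 4.54 ft.
Froude number Fr = V/√(g·D_h) = 15.68/√(32.2×4.54) = 1.3, which is greater than 1, so the flow is supercritical.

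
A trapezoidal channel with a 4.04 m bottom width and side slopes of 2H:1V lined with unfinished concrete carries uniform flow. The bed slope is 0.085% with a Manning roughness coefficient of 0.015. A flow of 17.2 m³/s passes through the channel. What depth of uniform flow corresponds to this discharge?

Manning's equation rearranged: A R^(2/3) = nQ / (1·√S) = 0.015 × 17.2 / (√0.00085) = 8.849.
At y = 1.55 m: A R^(2/3) = 11.13 — too large.
At y = 0.978 m: A R^(2/3) = 4.61 — too small.
At y = 1.38 m: A R^(2/3) = 8.87 — matches.

y_n = 1.38 m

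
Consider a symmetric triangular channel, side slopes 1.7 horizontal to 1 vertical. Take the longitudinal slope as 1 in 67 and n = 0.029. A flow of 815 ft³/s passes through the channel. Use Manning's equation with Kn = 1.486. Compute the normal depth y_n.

y_n = 6.28 ft

Manning's equation rearranged: A R^(2/3) = nQ / (1.486·√S) = 0.029 × 815 / (1.486 × √0.01493) = 130.2.
Trying y = 7.83 ft: A R^(2/3) = 234.5 — over.
Trying y = 5.11 ft: A R^(2/3) = 75.14 — short.
Trying y = 6.28 ft: A R^(2/3) = 130.2 — close enough.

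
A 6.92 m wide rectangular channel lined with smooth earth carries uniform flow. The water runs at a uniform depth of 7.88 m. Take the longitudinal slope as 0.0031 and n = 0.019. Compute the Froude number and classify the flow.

subcritical

Flow area A = b·y = 6.92 × 7.88 = 54.53 m². Wetted perimeter P = b + 2y = 6.92 + 2×7.88 = 22.68 m.
Hydraulic radius R = A/P = 54.53/22.68 = 2.404 m.
V = (1/n) R^(2/3) √S = (1/0.019) × 2.404^(2/3) × √0.0031 = 5.259 m/s. Hydraulic depth D_h = A/T = 54.53/6.92 = 7.88 m.
Froude number Fr = V/√(g·D_h) = 5.259/√(9.81×7.88) = 0.598, which is less than 1, so the flow is subcritical.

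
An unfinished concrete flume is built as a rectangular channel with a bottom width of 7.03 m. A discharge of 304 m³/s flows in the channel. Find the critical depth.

y_c = 5.76 m

For a rectangular channel, critical depth y_c = (q²/g)^(1/3) where q = Q/b = 304/7.03 = 43.24 m²/s.
So y_c = (43.24²/9.81)^(1/3) = 5.76 m.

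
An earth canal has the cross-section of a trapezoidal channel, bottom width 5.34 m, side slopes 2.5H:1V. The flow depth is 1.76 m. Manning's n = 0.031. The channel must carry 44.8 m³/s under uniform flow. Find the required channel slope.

S = 0.0054

With bottom width b = 5.34 m and side slope z = 2.5: A = (b + zy)y = (5.34 + 2.5×1.76)×1.76 = 17.14 m²; P = b + 2y√(1+z²) = 5.34 + 2×1.76×2.693 = 14.82 m.
Hydraulic radius R = A/P = 17.14/14.82 = 1.157 m.
From Manning's equation, S = [nQ / (1 A R^(2/3))]² = [0.031 × 44.8 / (1 × 17.14 × 1.157^(2/3))]² = 0.0054.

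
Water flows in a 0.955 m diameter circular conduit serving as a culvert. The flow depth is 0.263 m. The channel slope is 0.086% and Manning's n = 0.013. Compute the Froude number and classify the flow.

For a circular section of diameter D = 0.955 m at depth y = 0.263 m, the central angle is θ = 2 arccos(1 − 2y/D) = 2.21 rad. Then A = (D²/8)(θ − sin θ) = 0.1604 m² and P = Dθ/2 = 1.055 m.
Hydraulic radius R = A/P = 0.1604/1.055 = 0.152 m.
V = (1/n) R^(2/3) √S = (1/0.013) × 0.152^(2/3) × √0.00086 = 0.6426 m/s. Hydraulic depth D_h = A/T = 0.1604/0.8532 = 0.188 m.
Froude number Fr = V/√(g·D_h) = 0.6426/√(9.81×0.188) = 0.473, which is less than 1, so the flow is subcritical.

subcritical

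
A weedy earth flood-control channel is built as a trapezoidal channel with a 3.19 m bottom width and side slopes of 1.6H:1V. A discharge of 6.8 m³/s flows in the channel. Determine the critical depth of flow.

At critical depth, Q² T / (g A³) = 1, i.e. A³/T = Q²/g = 6.8²/9.81 = 4.714.
Trying y = 0.841 m: A³/T = 9.437 — high.
Trying y = 0.587 m: A³/T = 2.81 — low.
Trying y = 0.685 m: A³/T = 4.702 — close enough.

y_c = 0.685 m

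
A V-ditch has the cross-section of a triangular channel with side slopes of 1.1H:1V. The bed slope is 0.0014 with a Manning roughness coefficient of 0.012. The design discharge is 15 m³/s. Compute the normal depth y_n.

Manning's equation rearranged: A R^(2/3) = nQ / (1·√S) = 0.012 × 15 / (√0.0014) = 4.811.
Trying y = 2.81 m: A R^(2/3) = 8.914 — over.
Trying y = 1.53 m: A R^(2/3) = 1.762 — short.
Trying y = 2.23 m: A R^(2/3) = 4.812 — matches.

y_n = 2.23 m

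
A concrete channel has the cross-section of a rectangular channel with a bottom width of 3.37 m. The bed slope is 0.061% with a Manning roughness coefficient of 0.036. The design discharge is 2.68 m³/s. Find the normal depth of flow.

y_n = 1.39 m

Manning's equation rearranged: A R^(2/3) = nQ / (1·√S) = 0.036 × 2.68 / (√0.00061) = 3.906.
Trying y = 1.7 m: A R^(2/3) = 5.126 — over.
Trying y = 1.08 m: A R^(2/3) = 2.754 — short.
Trying y = 1.39 m: A R^(2/3) = 3.907 — close enough.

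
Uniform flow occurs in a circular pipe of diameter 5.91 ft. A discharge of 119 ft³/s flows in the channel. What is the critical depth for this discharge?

y_c = 2.96 ft

At critical depth, Q² T / (g A³) = 1, i.e. A³/T = Q²/g = 119²/32.2 = 439.8.
Trying y = 3.59 ft: A³/T = 919 — high.
Trying y = 2.58 ft: A³/T = 259.8 — low.
Trying y = 2.96 ft: A³/T = 439.5 — ≈ 439.8.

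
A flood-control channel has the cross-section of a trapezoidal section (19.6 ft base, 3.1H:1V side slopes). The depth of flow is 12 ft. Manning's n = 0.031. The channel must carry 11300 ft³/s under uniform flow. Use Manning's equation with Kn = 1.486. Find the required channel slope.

With bottom width b = 19.6 ft and side slope z = 3.1: A = (b + zy)y = (19.6 + 3.1×12)×12 = 681.6 ft²; P = b + 2y√(1+z²) = 19.6 + 2×12×3.257 = 97.78 ft.
Hydraulic radius R = A/P = 681.6/97.78 = 6.971 ft.
From Manning's equation, S = [nQ / (1.486 A R^(2/3))]² = [0.031 × 11300 / (1.486 × 681.6 × 6.971^(2/3))]² = 0.00898.

S = 0.00898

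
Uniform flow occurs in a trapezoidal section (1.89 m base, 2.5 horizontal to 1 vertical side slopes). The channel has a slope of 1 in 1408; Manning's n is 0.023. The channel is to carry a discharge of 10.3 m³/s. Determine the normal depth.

y_n = 1.61 m

Manning's equation rearranged: A R^(2/3) = nQ / (1·√S) = 0.023 × 10.3 / (√0.0007102) = 8.889.
At y = 1.95 m: A R^(2/3) = 13.75 — over.
At y = 1.16 m: A R^(2/3) = 4.309 — short.
At y = 1.61 m: A R^(2/3) = 8.889 — ≈ 8.889.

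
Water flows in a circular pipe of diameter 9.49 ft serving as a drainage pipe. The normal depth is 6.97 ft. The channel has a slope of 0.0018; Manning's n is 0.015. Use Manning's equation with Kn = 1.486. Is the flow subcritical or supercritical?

subcritical

For a circular section of diameter D = 9.49 ft at depth y = 6.97 ft, the central angle is θ = 2 arccos(1 − 2y/D) = 4.118 rad. Then A = (D²/8)(θ − sin θ) = 55.68 ft² and P = Dθ/2 = 19.54 ft.
Hydraulic radius R = A/P = 55.68/19.54 = 2.85 ft.
V = (1.486/n) R^(2/3) √S = (1.486/0.015) × 2.85^(2/3) × √0.0018 = 8.448 ft/s. Hydraulic depth D_h = A/T = 55.68/8.382 = 6.643 ft.
Froude number Fr = V/√(g·D_h) = 8.448/√(32.2×6.643) = 0.578, which is less than 1, so the flow is subcritical.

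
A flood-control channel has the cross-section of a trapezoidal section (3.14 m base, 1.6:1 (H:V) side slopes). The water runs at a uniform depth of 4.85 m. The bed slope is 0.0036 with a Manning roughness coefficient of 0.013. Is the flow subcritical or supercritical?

supercritical

With bottom width b = 3.14 m and side slope z = 1.6: A = (b + zy)y = (3.14 + 1.6×4.85)×4.85 = 52.86 m²; P = b + 2y√(1+z²) = 3.14 + 2×4.85×1.887 = 21.44 m.
Hydraulic radius R = A/P = 52.86/21.44 = 2.465 m.
V = (1/n) R^(2/3) √S = (1/0.013) × 2.465^(2/3) × √0.0036 = 8.423 m/s. Hydraulic depth D_h = A/T = 52.86/18.66 = 2.833 m.
Froude number Fr = V/√(g·D_h) = 8.423/√(9.81×2.833) = 1.6, which is greater than 1, so the flow is supercritical.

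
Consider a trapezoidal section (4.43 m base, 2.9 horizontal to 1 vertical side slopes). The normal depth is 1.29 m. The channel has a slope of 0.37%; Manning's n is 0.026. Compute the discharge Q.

Q = 22.2 m³/s

With bottom width b = 4.43 m and side slope z = 2.9: A = (b + zy)y = (4.43 + 2.9×1.29)×1.29 = 10.54 m²; P = b + 2y√(1+z²) = 4.43 + 2×1.29×3.068 = 12.34 m.
Hydraulic radius R = A/P = 10.54/12.34 = 0.8539 m.
Manning's equation: Q = (1/n) A R^(2/3) S^(1/2) = (1/0.026) × 10.54 × 0.8539^(2/3) × 0.0037^(1/2) = 22.2 m³/s.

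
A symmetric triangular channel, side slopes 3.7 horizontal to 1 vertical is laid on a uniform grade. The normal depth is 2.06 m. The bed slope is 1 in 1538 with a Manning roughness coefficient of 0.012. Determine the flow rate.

Q = 33.2 m³/s

For a triangular section with side slope z = 3.7: A = zy² = 3.7×2.06² = 15.7 m²; P = 2y√(1+z²) = 2×2.06×3.833 = 15.79 m.
Hydraulic radius R = A/P = 15.7/15.79 = 0.9943 m.
Manning's equation: Q = (1/n) A R^(2/3) S^(1/2) = (1/0.012) × 15.7 × 0.9943^(2/3) × 0.0006502^(1/2) = 33.2 m³/s.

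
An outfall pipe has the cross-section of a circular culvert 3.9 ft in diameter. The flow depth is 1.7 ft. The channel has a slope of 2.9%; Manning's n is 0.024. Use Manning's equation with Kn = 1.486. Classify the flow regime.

For a circular section of diameter D = 3.9 ft at depth y = 1.7 ft, the central angle is θ = 2 arccos(1 − 2y/D) = 2.884 rad. Then A = (D²/8)(θ − sin θ) = 5.001 ft² and P = Dθ/2 = 5.625 ft.
Hydraulic radius R = A/P = 5.001/5.625 = 0.889 ft.
V = (1.486/n) R^(2/3) √S = (1.486/0.024) × 0.889^(2/3) × √0.029 = 9.749 ft/s. Hydraulic depth D_h = A/T = 5.001/3.868 = 1.293 ft.
Froude number Fr = V/√(g·D_h) = 9.749/√(32.2×1.293) = 1.51, which is greater than 1, so the flow is supercritical.

supercritical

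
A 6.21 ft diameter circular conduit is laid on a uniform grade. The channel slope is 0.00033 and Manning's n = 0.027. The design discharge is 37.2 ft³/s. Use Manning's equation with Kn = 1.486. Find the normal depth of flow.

y_n = 4.68 ft

Manning's equation rearranged: A R^(2/3) = nQ / (1.486·√S) = 0.027 × 37.2 / (1.486 × √0.00033) = 37.21.
At y = 5.78 ft: A R^(2/3) = 43.67 — high.
At y = 4.68 ft: A R^(2/3) = 37.24 — ≈ 37.21.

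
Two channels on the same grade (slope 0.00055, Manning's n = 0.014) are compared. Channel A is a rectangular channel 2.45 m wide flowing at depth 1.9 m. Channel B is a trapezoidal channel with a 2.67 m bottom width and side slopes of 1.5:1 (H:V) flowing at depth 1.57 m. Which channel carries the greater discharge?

channel B

Channel A: Flow area A = b·y = 2.45 × 1.9 = 4.655 m². Wetted perimeter P = b + 2y = 2.45 + 2×1.9 = 6.25 m. Hydraulic radius R = A/P = 4.655/6.25 = 0.7448 m. Q_A = (1/0.014)·4.655·0.7448^(2/3)·√0.00055 = 6.407 m³/s.
Channel B: With bottom width b = 2.67 m and side slope z = 1.5: A = (b + zy)y = (2.67 + 1.5×1.57)×1.57 = 7.889 m²; P = b + 2y√(1+z²) = 2.67 + 2×1.57×1.803 = 8.331 m. Hydraulic radius R = A/P = 7.889/8.331 = 0.947 m. Q_B = (1/0.014)·7.889·0.947^(2/3)·√0.00055 = 12.74 m³/s.
Q_A = 6.407 m³/s vs Q_B = 12.74 m³/s, so channel B carries more.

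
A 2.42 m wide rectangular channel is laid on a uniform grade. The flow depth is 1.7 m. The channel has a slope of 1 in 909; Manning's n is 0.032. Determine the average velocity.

Flow area A = b·y = 2.42 × 1.7 = 4.114 m². Wetted perimeter P = b + 2y = 2.42 + 2×1.7 = 5.82 m.
Hydraulic radius R = A/P = 4.114/5.82 = 0.7069 m.
From Manning's equation, V = (1/n) R^(2/3) S^(1/2) = (1/0.032) × 0.7069^(2/3) × 0.0011^(1/2) = 0.822 m/s.

V = 0.822 m/s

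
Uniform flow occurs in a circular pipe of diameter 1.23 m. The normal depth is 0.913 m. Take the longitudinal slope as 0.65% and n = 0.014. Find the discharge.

For a circular section of diameter D = 1.23 m at depth y = 0.913 m, the central angle is θ = 2 arccos(1 − 2y/D) = 4.153 rad. Then A = (D²/8)(θ − sin θ) = 0.9458 m² and P = Dθ/2 = 2.554 m.
Hydraulic radius R = A/P = 0.9458/2.554 = 0.3703 m.
Manning's equation: Q = (1/n) A R^(2/3) S^(1/2) = (1/0.014) × 0.9458 × 0.3703^(2/3) × 0.0065^(1/2) = 2.81 m³/s.

Q = 2.81 m³/s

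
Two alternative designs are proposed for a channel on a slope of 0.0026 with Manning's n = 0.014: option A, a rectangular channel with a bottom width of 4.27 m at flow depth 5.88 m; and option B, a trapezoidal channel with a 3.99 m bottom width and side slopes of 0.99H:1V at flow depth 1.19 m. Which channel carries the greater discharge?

Channel A: Flow area A = b·y = 4.27 × 5.88 = 25.11 m². Wetted perimeter P = b + 2y = 4.27 + 2×5.88 = 16.03 m. Hydraulic radius R = A/P = 25.11/16.03 = 1.566 m. Q_A = (1/0.014)·25.11·1.566^(2/3)·√0.0026 = 123.3 m³/s.
Channel B: With bottom width b = 3.99 m and side slope z = 0.99: A = (b + zy)y = (3.99 + 0.99×1.19)×1.19 = 6.15 m²; P = b + 2y√(1+z²) = 3.99 + 2×1.19×1.407 = 7.339 m. Hydraulic radius R = A/P = 6.15/7.339 = 0.838 m. Q_B = (1/0.014)·6.15·0.838^(2/3)·√0.0026 = 19.91 m³/s.
Q_A = 123.3 m³/s vs Q_B = 19.91 m³/s, so channel A carries more.

channel A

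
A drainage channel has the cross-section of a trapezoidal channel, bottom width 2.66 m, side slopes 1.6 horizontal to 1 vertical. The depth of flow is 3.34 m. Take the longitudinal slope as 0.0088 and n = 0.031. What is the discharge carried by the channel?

With bottom width b = 2.66 m and side slope z = 1.6: A = (b + zy)y = (2.66 + 1.6×3.34)×3.34 = 26.73 m²; P = b + 2y√(1+z²) = 2.66 + 2×3.34×1.887 = 15.26 m.
Hydraulic radius R = A/P = 26.73/15.26 = 1.751 m.
Manning's equation: Q = (1/n) A R^(2/3) S^(1/2) = (1/0.031) × 26.73 × 1.751^(2/3) × 0.0088^(1/2) = 118 m³/s.

Q = 118 m³/s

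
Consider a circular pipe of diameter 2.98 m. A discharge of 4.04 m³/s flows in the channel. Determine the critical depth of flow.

y_c = 0.853 m

At critical depth, Q² T / (g A³) = 1, i.e. A³/T = Q²/g = 4.04²/9.81 = 1.664.
At y = 0.609 m: A³/T = 0.447 — too small.
At y = 1.04 m: A³/T = 3.582 — too large.
At y = 0.853 m: A³/T = 1.663 — close enough.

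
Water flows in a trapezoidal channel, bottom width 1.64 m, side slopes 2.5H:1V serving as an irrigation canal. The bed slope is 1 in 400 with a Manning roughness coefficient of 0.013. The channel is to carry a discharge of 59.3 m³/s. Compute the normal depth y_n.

Manning's equation rearranged: A R^(2/3) = nQ / (1·√S) = 0.013 × 59.3 / (√0.0025) = 15.42.
Trying y = 1.49 m: A R^(2/3) = 7.044 — low.
Trying y = 2.09 m: A R^(2/3) = 15.41 — ≈ 15.42.

y_n = 2.09 m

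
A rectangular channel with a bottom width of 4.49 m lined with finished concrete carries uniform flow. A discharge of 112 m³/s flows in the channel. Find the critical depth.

For a rectangular channel, critical depth y_c = (q²/g)^(1/3) where q = Q/b = 112/4.49 = 24.94 m²/s.
So y_c = (24.94²/9.81)^(1/3) = 3.99 m.

y_c = 3.99 m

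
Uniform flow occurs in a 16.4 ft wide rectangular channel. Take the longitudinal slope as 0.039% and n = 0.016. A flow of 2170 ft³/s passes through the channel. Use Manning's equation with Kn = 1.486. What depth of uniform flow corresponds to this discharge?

y_n = 21.9 ft

Manning's equation rearranged: A R^(2/3) = nQ / (1.486·√S) = 0.016 × 2170 / (1.486 × √0.00039) = 1183.
Try y = 17.9 ft: A R^(2/3) = 928.4 — short.
Try y = 24.6 ft: A R^(2/3) = 1354 — over.
Try y = 21.9 ft: A R^(2/3) = 1181 — matches.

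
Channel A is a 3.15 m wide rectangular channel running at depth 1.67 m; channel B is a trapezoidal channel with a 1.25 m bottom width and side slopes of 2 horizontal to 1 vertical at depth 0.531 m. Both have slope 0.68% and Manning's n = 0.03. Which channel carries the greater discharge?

Channel A: Flow area A = b·y = 3.15 × 1.67 = 5.26 m². Wetted perimeter P = b + 2y = 3.15 + 2×1.67 = 6.49 m. Hydraulic radius R = A/P = 5.26/6.49 = 0.8106 m. Q_A = (1/0.03)·5.26·0.8106^(2/3)·√0.0068 = 12.57 m³/s.
Channel B: With bottom width b = 1.25 m and side slope z = 2: A = (b + zy)y = (1.25 + 2×0.531)×0.531 = 1.228 m²; P = b + 2y√(1+z²) = 1.25 + 2×0.531×2.236 = 3.625 m. Hydraulic radius R = A/P = 1.228/3.625 = 0.3387 m. Q_B = (1/0.03)·1.228·0.3387^(2/3)·√0.0068 = 1.64 m³/s.
Q_A = 12.57 m³/s vs Q_B = 1.64 m³/s, so channel A carries more.

channel A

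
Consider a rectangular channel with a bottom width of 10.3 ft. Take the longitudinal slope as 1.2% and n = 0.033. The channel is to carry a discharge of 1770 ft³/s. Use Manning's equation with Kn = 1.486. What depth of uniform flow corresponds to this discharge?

y_n = 14.3 ft

Manning's equation rearranged: A R^(2/3) = nQ / (1.486·√S) = 0.033 × 1770 / (1.486 × √0.012) = 358.8.
At y = 16.8 ft: A R^(2/3) = 431.8 — high.
At y = 10.5 ft: A R^(2/3) = 247.2 — low.
At y = 14.3 ft: A R^(2/3) = 357.8 — ≈ 358.8.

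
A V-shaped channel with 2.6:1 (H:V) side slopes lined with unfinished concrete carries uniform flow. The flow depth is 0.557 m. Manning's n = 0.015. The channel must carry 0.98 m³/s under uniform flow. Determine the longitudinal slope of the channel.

For a triangular section with side slope z = 2.6: A = zy² = 2.6×0.557² = 0.8066 m²; P = 2y√(1+z²) = 2×0.557×2.786 = 3.103 m.
Hydraulic radius R = A/P = 0.8066/3.103 = 0.2599 m.
From Manning's equation, S = [nQ / (1 A R^(2/3))]² = [0.015 × 0.98 / (1 × 0.8066 × 0.2599^(2/3))]² = 0.002.

S = 0.002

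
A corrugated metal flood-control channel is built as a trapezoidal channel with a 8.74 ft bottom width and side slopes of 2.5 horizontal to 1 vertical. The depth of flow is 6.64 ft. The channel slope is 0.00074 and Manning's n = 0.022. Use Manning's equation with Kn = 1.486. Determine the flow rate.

Q = 750 ft³/s

With bottom width b = 8.74 ft and side slope z = 2.5: A = (b + zy)y = (8.74 + 2.5×6.64)×6.64 = 168.3 ft²; P = b + 2y√(1+z²) = 8.74 + 2×6.64×2.693 = 44.5 ft.
Hydraulic radius R = A/P = 168.3/44.5 = 3.781 ft.
Manning's equation: Q = (1.486/n) A R^(2/3) S^(1/2) = (1.486/0.022) × 168.3 × 3.781^(2/3) × 0.00074^(1/2) = 750 ft³/s.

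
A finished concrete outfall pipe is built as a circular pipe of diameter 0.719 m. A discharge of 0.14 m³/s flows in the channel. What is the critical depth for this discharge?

At critical depth, Q² T / (g A³) = 1, i.e. A³/T = Q²/g = 0.14²/9.81 = 0.001998.
Try y = 0.255 m: A³/T = 0.003117 — high.
Try y = 0.227 m: A³/T = 0.001988 — ≈ 0.001998.

y_c = 0.227 m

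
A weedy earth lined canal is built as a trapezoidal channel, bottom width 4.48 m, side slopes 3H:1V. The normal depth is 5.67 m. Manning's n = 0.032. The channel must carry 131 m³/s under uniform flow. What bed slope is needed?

With bottom width b = 4.48 m and side slope z = 3: A = (b + zy)y = (4.48 + 3×5.67)×5.67 = 121.8 m²; P = b + 2y√(1+z²) = 4.48 + 2×5.67×3.162 = 40.34 m.
Hydraulic radius R = A/P = 121.8/40.34 = 3.021 m.
From Manning's equation, S = [nQ / (1 A R^(2/3))]² = [0.032 × 131 / (1 × 121.8 × 3.021^(2/3))]² = 0.000271.

S = 0.000271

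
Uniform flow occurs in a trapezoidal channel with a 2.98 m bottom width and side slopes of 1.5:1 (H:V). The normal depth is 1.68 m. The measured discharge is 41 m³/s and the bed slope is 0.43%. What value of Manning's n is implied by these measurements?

With bottom width b = 2.98 m and side slope z = 1.5: A = (b + zy)y = (2.98 + 1.5×1.68)×1.68 = 9.24 m²; P = b + 2y√(1+z²) = 2.98 + 2×1.68×1.803 = 9.037 m.
Hydraulic radius R = A/P = 9.24/9.037 = 1.022 m.
Rearranging Manning's equation: n = (1/Q) A R^(2/3) S^(1/2) = (1/41) × 9.24 × 1.022^(2/3) × √0.0043 = 0.015.

n = 0.015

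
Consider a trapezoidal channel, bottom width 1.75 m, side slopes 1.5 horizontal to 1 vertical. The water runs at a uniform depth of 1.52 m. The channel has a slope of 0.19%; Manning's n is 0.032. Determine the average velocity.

V = 1.22 m/s

With bottom width b = 1.75 m and side slope z = 1.5: A = (b + zy)y = (1.75 + 1.5×1.52)×1.52 = 6.126 m²; P = b + 2y√(1+z²) = 1.75 + 2×1.52×1.803 = 7.23 m.
Hydraulic radius R = A/P = 6.126/7.23 = 0.8472 m.
From Manning's equation, V = (1/n) R^(2/3) S^(1/2) = (1/0.032) × 0.8472^(2/3) × 0.0019^(1/2) = 1.22 m/s.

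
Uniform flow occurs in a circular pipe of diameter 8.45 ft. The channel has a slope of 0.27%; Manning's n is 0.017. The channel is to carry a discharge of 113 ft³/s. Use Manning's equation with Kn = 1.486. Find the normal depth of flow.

Manning's equation rearranged: A R^(2/3) = nQ / (1.486·√S) = 0.017 × 113 / (1.486 × √0.0027) = 24.88.
Trying y = 3.66 ft: A R^(2/3) = 35.93 — over.
Trying y = 2.11 ft: A R^(2/3) = 12.62 — short.
Trying y = 3 ft: A R^(2/3) = 24.94 — ≈ 24.88.

y_n = 3 ft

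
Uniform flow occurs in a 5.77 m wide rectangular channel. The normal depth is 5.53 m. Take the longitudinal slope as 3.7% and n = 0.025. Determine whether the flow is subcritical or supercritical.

Flow area A = b·y = 5.77 × 5.53 = 31.91 m². Wetted perimeter P = b + 2y = 5.77 + 2×5.53 = 16.83 m.
Hydraulic radius R = A/P = 31.91/16.83 = 1.896 m.
V = (1/n) R^(2/3) √S = (1/0.025) × 1.896^(2/3) × √0.037 = 11.79 m/s. Hydraulic depth D_h = A/T = 31.91/5.77 = 5.53 m.
Froude number Fr = V/√(g·D_h) = 11.79/√(9.81×5.53) = 1.6, which is greater than 1, so the flow is supercritical.

supercritical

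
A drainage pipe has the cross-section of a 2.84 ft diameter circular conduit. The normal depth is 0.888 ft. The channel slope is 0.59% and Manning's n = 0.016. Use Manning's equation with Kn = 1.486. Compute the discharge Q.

For a circular section of diameter D = 2.84 ft at depth y = 0.888 ft, the central angle is θ = 2 arccos(1 − 2y/D) = 2.374 rad. Then A = (D²/8)(θ − sin θ) = 1.693 ft² and P = Dθ/2 = 3.37 ft.
Hydraulic radius R = A/P = 1.693/3.37 = 0.5022 ft.
Manning's equation: Q = (1.486/n) A R^(2/3) S^(1/2) = (1.486/0.016) × 1.693 × 0.5022^(2/3) × 0.0059^(1/2) = 7.63 ft³/s.

Q = 7.63 ft³/s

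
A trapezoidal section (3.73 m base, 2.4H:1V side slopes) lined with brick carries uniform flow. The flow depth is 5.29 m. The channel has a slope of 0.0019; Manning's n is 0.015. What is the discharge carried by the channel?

With bottom width b = 3.73 m and side slope z = 2.4: A = (b + zy)y = (3.73 + 2.4×5.29)×5.29 = 86.89 m²; P = b + 2y√(1+z²) = 3.73 + 2×5.29×2.6 = 31.24 m.
Hydraulic radius R = A/P = 86.89/31.24 = 2.782 m.
Manning's equation: Q = (1/n) A R^(2/3) S^(1/2) = (1/0.015) × 86.89 × 2.782^(2/3) × 0.0019^(1/2) = 499 m³/s.

Q = 499 m³/s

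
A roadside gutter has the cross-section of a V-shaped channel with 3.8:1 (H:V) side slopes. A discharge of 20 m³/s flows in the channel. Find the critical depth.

At critical depth, Q² T / (g A³) = 1, i.e. A³/T = Q²/g = 20²/9.81 = 40.77.
Try y = 1.03 m: A³/T = 8.37 — low.
Try y = 1.41 m: A³/T = 40.24 — close enough.

y_c = 1.41 m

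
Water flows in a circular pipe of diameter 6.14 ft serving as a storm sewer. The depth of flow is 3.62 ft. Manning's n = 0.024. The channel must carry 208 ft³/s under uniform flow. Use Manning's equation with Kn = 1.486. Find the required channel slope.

For a circular section of diameter D = 6.14 ft at depth y = 3.62 ft, the central angle is θ = 2 arccos(1 − 2y/D) = 3.502 rad. Then A = (D²/8)(θ − sin θ) = 18.16 ft² and P = Dθ/2 = 10.75 ft.
Hydraulic radius R = A/P = 18.16/10.75 = 1.69 ft.
From Manning's equation, S = [nQ / (1.486 A R^(2/3))]² = [0.024 × 208 / (1.486 × 18.16 × 1.69^(2/3))]² = 0.017.

S = 0.017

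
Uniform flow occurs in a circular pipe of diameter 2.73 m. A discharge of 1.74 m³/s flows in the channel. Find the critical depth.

y_c = 0.568 m

At critical depth, Q² T / (g A³) = 1, i.e. A³/T = Q²/g = 1.74²/9.81 = 0.3086.
Try y = 0.689 m: A³/T = 0.6577 — high.
Try y = 0.568 m: A³/T = 0.3094 — matches.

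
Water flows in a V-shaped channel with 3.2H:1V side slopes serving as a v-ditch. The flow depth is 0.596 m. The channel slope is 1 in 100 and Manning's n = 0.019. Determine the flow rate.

For a triangular section with side slope z = 3.2: A = zy² = 3.2×0.596² = 1.137 m²; P = 2y√(1+z²) = 2×0.596×3.353 = 3.996 m.
Hydraulic radius R = A/P = 1.137/3.996 = 0.2844 m.
Manning's equation: Q = (1/n) A R^(2/3) S^(1/2) = (1/0.019) × 1.137 × 0.2844^(2/3) × 0.01^(1/2) = 2.59 m³/s.

Q = 2.59 m³/s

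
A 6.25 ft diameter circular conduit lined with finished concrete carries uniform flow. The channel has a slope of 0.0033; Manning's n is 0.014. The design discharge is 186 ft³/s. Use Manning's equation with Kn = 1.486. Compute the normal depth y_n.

y_n = 4 ft

Manning's equation rearranged: A R^(2/3) = nQ / (1.486·√S) = 0.014 × 186 / (1.486 × √0.0033) = 30.5.
At y = 3.32 ft: A R^(2/3) = 22.86 — low.
At y = 4.98 ft: A R^(2/3) = 40.22 — high.
At y = 4 ft: A R^(2/3) = 30.56 — close enough.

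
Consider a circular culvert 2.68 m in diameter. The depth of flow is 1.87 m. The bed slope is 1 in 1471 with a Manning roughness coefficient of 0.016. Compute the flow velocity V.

For a circular section of diameter D = 2.68 m at depth y = 1.87 m, the central angle is θ = 2 arccos(1 − 2y/D) = 3.955 rad. Then A = (D²/8)(θ − sin θ) = 4.203 m² and P = Dθ/2 = 5.3 m.
Hydraulic radius R = A/P = 4.203/5.3 = 0.7931 m.
From Manning's equation, V = (1/n) R^(2/3) S^(1/2) = (1/0.016) × 0.7931^(2/3) × 0.0006798^(1/2) = 1.4 m/s.

V = 1.4 m/s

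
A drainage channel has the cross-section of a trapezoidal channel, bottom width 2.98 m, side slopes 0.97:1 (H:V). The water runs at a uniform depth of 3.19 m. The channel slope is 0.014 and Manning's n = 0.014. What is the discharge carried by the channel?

Q = 227 m³/s

With bottom width b = 2.98 m and side slope z = 0.97: A = (b + zy)y = (2.98 + 0.97×3.19)×3.19 = 19.38 m²; P = b + 2y√(1+z²) = 2.98 + 2×3.19×1.393 = 11.87 m.
Hydraulic radius R = A/P = 19.38/11.87 = 1.633 m.
Manning's equation: Q = (1/n) A R^(2/3) S^(1/2) = (1/0.014) × 19.38 × 1.633^(2/3) × 0.014^(1/2) = 227 m³/s.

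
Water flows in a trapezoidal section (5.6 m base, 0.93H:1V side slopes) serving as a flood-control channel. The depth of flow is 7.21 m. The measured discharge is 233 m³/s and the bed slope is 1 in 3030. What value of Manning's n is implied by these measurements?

With bottom width b = 5.6 m and side slope z = 0.93: A = (b + zy)y = (5.6 + 0.93×7.21)×7.21 = 88.72 m²; P = b + 2y√(1+z²) = 5.6 + 2×7.21×1.366 = 25.29 m.
Hydraulic radius R = A/P = 88.72/25.29 = 3.508 m.
Rearranging Manning's equation: n = (1/Q) A R^(2/3) S^(1/2) = (1/233) × 88.72 × 3.508^(2/3) × √0.00033 = 0.016.

n = 0.016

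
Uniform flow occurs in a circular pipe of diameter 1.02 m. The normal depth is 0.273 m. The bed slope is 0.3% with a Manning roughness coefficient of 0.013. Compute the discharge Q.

For a circular section of diameter D = 1.02 m at depth y = 0.273 m, the central angle is θ = 2 arccos(1 − 2y/D) = 2.175 rad. Then A = (D²/8)(θ − sin θ) = 0.1758 m² and P = Dθ/2 = 1.109 m.
Hydraulic radius R = A/P = 0.1758/1.109 = 0.1585 m.
Manning's equation: Q = (1/n) A R^(2/3) S^(1/2) = (1/0.013) × 0.1758 × 0.1585^(2/3) × 0.003^(1/2) = 0.217 m³/s.

Q = 0.217 m³/s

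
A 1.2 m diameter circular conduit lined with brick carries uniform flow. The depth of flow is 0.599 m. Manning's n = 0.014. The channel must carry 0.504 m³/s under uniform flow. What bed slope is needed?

For a circular section of diameter D = 1.2 m at depth y = 0.599 m, the central angle is θ = 2 arccos(1 − 2y/D) = 3.138 rad. Then A = (D²/8)(θ − sin θ) = 0.5643 m² and P = Dθ/2 = 1.883 m.
Hydraulic radius R = A/P = 0.5643/1.883 = 0.2997 m.
From Manning's equation, S = [nQ / (1 A R^(2/3))]² = [0.014 × 0.504 / (1 × 0.5643 × 0.2997^(2/3))]² = 0.00078.

S = 0.00078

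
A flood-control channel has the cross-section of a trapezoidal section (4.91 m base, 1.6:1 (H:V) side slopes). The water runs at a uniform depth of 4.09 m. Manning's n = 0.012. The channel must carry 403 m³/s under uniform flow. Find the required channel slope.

S = 0.0035

With bottom width b = 4.91 m and side slope z = 1.6: A = (b + zy)y = (4.91 + 1.6×4.09)×4.09 = 46.85 m²; P = b + 2y√(1+z²) = 4.91 + 2×4.09×1.887 = 20.34 m.
Hydraulic radius R = A/P = 46.85/20.34 = 2.303 m.
From Manning's equation, S = [nQ / (1 A R^(2/3))]² = [0.012 × 403 / (1 × 46.85 × 2.303^(2/3))]² = 0.0035.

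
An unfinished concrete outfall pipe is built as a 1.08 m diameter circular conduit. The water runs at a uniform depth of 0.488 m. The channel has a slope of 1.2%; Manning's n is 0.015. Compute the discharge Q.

Q = 1.17 m³/s

For a circular section of diameter D = 1.08 m at depth y = 0.488 m, the central angle is θ = 2 arccos(1 − 2y/D) = 2.949 rad. Then A = (D²/8)(θ − sin θ) = 0.402 m² and P = Dθ/2 = 1.592 m.
Hydraulic radius R = A/P = 0.402/1.592 = 0.2524 m.
Manning's equation: Q = (1/n) A R^(2/3) S^(1/2) = (1/0.015) × 0.402 × 0.2524^(2/3) × 0.012^(1/2) = 1.17 m³/s.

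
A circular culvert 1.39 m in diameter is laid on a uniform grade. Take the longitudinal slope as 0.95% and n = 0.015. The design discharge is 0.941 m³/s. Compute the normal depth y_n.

y_n = 0.414 m

Manning's equation rearranged: A R^(2/3) = nQ / (1·√S) = 0.015 × 0.941 / (√0.0095) = 0.1448.
Try y = 0.318 m: A R^(2/3) = 0.0861 — short.
Try y = 0.495 m: A R^(2/3) = 0.2038 — over.
Try y = 0.414 m: A R^(2/3) = 0.1448 — ≈ 0.1448.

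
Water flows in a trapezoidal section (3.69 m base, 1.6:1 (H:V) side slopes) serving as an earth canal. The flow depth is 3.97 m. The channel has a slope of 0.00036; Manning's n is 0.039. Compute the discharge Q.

With bottom width b = 3.69 m and side slope z = 1.6: A = (b + zy)y = (3.69 + 1.6×3.97)×3.97 = 39.87 m²; P = b + 2y√(1+z²) = 3.69 + 2×3.97×1.887 = 18.67 m.
Hydraulic radius R = A/P = 39.87/18.67 = 2.135 m.
Manning's equation: Q = (1/n) A R^(2/3) S^(1/2) = (1/0.039) × 39.87 × 2.135^(2/3) × 0.00036^(1/2) = 32.2 m³/s.

Q = 32.2 m³/s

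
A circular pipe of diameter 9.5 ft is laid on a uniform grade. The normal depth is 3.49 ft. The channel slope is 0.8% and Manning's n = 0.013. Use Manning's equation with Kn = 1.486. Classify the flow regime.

For a circular section of diameter D = 9.5 ft at depth y = 3.49 ft, the central angle is θ = 2 arccos(1 − 2y/D) = 2.605 rad. Then A = (D²/8)(θ − sin θ) = 23.61 ft² and P = Dθ/2 = 12.37 ft.
Hydraulic radius R = A/P = 23.61/12.37 = 1.909 ft.
V = (1.486/n) R^(2/3) √S = (1.486/0.013) × 1.909^(2/3) × √0.008 = 15.73 ft/s. Hydraulic depth D_h = A/T = 23.61/9.16 = 2.578 ft.
Froude number Fr = V/√(g·D_h) = 15.73/√(32.2×2.578) = 1.73, which is greater than 1, so the flow is supercritical.

supercritical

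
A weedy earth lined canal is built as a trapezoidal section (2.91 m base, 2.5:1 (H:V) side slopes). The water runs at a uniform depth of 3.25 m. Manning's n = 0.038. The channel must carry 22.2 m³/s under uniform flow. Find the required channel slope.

With bottom width b = 2.91 m and side slope z = 2.5: A = (b + zy)y = (2.91 + 2.5×3.25)×3.25 = 35.86 m²; P = b + 2y√(1+z²) = 2.91 + 2×3.25×2.693 = 20.41 m.
Hydraulic radius R = A/P = 35.86/20.41 = 1.757 m.
From Manning's equation, S = [nQ / (1 A R^(2/3))]² = [0.038 × 22.2 / (1 × 35.86 × 1.757^(2/3))]² = 0.000261.

S = 0.000261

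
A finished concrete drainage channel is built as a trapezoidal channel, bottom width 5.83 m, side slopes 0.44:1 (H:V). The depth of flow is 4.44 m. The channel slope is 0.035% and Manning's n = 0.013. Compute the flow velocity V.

With bottom width b = 5.83 m and side slope z = 0.44: A = (b + zy)y = (5.83 + 0.44×4.44)×4.44 = 34.56 m²; P = b + 2y√(1+z²) = 5.83 + 2×4.44×1.093 = 15.53 m.
Hydraulic radius R = A/P = 34.56/15.53 = 2.225 m.
From Manning's equation, V = (1/n) R^(2/3) S^(1/2) = (1/0.013) × 2.225^(2/3) × 0.00035^(1/2) = 2.45 m/s.

V = 2.45 m/s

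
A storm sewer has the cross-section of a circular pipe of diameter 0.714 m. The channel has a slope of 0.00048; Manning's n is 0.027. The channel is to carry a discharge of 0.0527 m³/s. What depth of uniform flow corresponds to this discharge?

y_n = 0.362 m

Manning's equation rearranged: A R^(2/3) = nQ / (1·√S) = 0.027 × 0.0527 / (√0.00048) = 0.06495.
Try y = 0.444 m: A R^(2/3) = 0.09001 — high.
Try y = 0.288 m: A R^(2/3) = 0.04343 — low.
Try y = 0.362 m: A R^(2/3) = 0.06498 — close enough.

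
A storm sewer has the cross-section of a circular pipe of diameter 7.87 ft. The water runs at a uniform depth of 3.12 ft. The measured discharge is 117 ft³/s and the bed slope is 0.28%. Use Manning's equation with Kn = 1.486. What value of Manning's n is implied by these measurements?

For a circular section of diameter D = 7.87 ft at depth y = 3.12 ft, the central angle is θ = 2 arccos(1 − 2y/D) = 2.724 rad. Then A = (D²/8)(θ − sin θ) = 17.95 ft² and P = Dθ/2 = 10.72 ft.
Hydraulic radius R = A/P = 17.95/10.72 = 1.675 ft.
Rearranging Manning's equation: n = (1.486/Q) A R^(2/3) S^(1/2) = (1.486/117) × 17.95 × 1.675^(2/3) × √0.0028 = 0.017.

n = 0.017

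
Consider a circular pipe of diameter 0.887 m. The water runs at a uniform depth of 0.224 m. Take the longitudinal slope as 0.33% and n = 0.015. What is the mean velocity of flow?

V = 0.989 m/s

For a circular section of diameter D = 0.887 m at depth y = 0.224 m, the central angle is θ = 2 arccos(1 − 2y/D) = 2.106 rad. Then A = (D²/8)(θ − sin θ) = 0.1225 m² and P = Dθ/2 = 0.9341 m.
Hydraulic radius R = A/P = 0.1225/0.9341 = 0.1312 m.
From Manning's equation, V = (1/n) R^(2/3) S^(1/2) = (1/0.015) × 0.1312^(2/3) × 0.0033^(1/2) = 0.989 m/s.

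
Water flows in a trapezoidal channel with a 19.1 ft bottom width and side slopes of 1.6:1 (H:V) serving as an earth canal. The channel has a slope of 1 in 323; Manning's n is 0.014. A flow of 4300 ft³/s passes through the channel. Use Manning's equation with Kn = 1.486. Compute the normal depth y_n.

Manning's equation rearranged: A R^(2/3) = nQ / (1.486·√S) = 0.014 × 4300 / (1.486 × √0.003096) = 728.1.
Trying y = 5.74 ft: A R^(2/3) = 407.9 — too small.
Trying y = 8.88 ft: A R^(2/3) = 935.2 — too large.
Trying y = 7.8 ft: A R^(2/3) = 727.5 — ≈ 728.1.

y_n = 7.8 ft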